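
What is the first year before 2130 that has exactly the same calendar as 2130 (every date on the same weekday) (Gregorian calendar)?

Two years share a calendar iff Jan 1 falls on the same weekday and both are leap or both are common. 2130: Jan 1 is Sunday, common year.
2129: Jan 1 Saturday, common
2128: Jan 1 Thursday, leap
2127: Jan 1 Wednesday, common
2126: Jan 1 Tuesday, common
2125: Jan 1 Monday, common
2124: Jan 1 Saturday, leap
2123: Jan 1 Friday, common
2122: Jan 1 Thursday, common
2121: Jan 1 Wednesday, common
2120: Jan 1 Monday, leap
2119: Jan 1 Sunday, common
2119 matches on both conditions.

2119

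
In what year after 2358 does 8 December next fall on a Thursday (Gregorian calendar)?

2360

From one year to the next, a fixed date's weekday advances by 1, or by 2 when a Feb 29 lies between the two dates.
2358: December 8 is Monday.
2359: Tuesday (+1)
2360: Thursday (+2)
8 December falls on a Thursday in 2360.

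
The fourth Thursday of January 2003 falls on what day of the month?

23

January 1, 2003 is a Wednesday, so the first Thursday is the 2nd.
The fourth Thursday is 2 + 21 = 23.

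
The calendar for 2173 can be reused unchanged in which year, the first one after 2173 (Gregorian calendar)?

Two years share a calendar iff Jan 1 falls on the same weekday and both are leap or both are common. 2173: Jan 1 is Friday, common year.
2174: Jan 1 Saturday, common
2175: Jan 1 Sunday, common
2176: Jan 1 Monday, leap
2177: Jan 1 Wednesday, common
2178: Jan 1 Thursday, common
2179: Jan 1 Friday, common
2179 matches on both conditions.

2179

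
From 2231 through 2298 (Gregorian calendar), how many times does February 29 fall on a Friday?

2

Leap years in 2231–2298: 17 of them.
Feb 29 weekday advances by 5 (mod 7) from one leap year to the next four years later (or differs when a century non-leap intervenes).
Leap-day weekdays: 2232:Wed 2236:Mon 2240:Sat 2244:Thu 2248:Tue 2252:Sun 2256:Fri✓ 2260:Wed 2264:Mon 2268:Sat 2272:Thu 2276:Tue 2280:Sun 2284:Fri✓ 2288:Wed 2292:Mon 2296:Sat
Friday: 2256, 2284 → 2.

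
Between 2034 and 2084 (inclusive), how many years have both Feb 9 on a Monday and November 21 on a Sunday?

Check each year's weekday for Feb 9 and November 21:
  2034: Thu/Tue  2035: Fri/Wed  2036: Sat/Fri  2037: Mon/Sat  2038: Tue/Sun  2039: Wed/Mon  2040: Thu/Wed  2041: Sat/Thu  2042: Sun/Fri  2043: Mon/Sat  2044: Tue/Mon  2045: Thu/Tue  2046: Fri/Wed  2047: Sat/Thu  …(23 more)…  2071: Mon/Sat  2072: Tue/Mon  2073: Thu/Tue  2074: Fri/Wed  2075: Sat/Thu  2076: Sun/Sat  2077: Tue/Sun  2078: Wed/Mon  2079: Thu/Tue  2080: Fri/Thu  2081: Sun/Fri  2082: Mon/Sat  2083: Tue/Sun  2084: Wed/Tue
Both conditions hold in: 2060 — 1.

1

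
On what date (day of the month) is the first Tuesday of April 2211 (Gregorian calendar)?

April 1, 2211 is a Monday, so the first Tuesday is the 2nd.
The first Tuesday is 2 + 0 = 2.

2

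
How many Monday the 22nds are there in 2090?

1

Check the 22nd of each month of 2090: Jan 22: Sun, Feb 22: Wed, Mar 22: Wed, Apr 22: Sat, May 22: Mon, Jun 22: Thu, Jul 22: Sat, Aug 22: Tue, Sep 22: Fri, Oct 22: Sun, Nov 22: Wed, Dec 22: Fri.
Monday occurs in May — 1 month.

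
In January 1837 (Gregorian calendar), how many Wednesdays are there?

January 1837 has 31 days and begins on Sunday.
The first Wednesday is January 4.
Wednesdays fall on 4, 11, 18, 25 — that's 4.

4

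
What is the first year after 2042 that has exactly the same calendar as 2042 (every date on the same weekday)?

Two years share a calendar iff Jan 1 falls on the same weekday and both are leap or both are common. 2042: Jan 1 is Wednesday, common year.
2043: Jan 1 Thursday, common
2044: Jan 1 Friday, leap
2045: Jan 1 Sunday, common
2046: Jan 1 Monday, common
2047: Jan 1 Tuesday, common
2048: Jan 1 Wednesday, leap
2049: Jan 1 Friday, common
2050: Jan 1 Saturday, common
2051: Jan 1 Sunday, common
2052: Jan 1 Monday, leap
2053: Jan 1 Wednesday, common
2053 matches on both conditions.

2053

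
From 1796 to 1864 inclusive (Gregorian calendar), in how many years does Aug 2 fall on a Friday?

Track Aug 2's weekday year by year (advancing +1, or +2 across a Feb 29):
  1796: Tue  1797: Wed (+1)  1798: Thu (+1)  1799: Fri (+1) ✓  1800: Sat (+1)
  1801: Sun (+1)  1802: Mon (+1)  1803: Tue (+1)  1804: Thu (+2)  1805: Fri (+1) ✓
  1806: Sat (+1)  1807: Sun (+1)  1808: Tue (+2)  1809: Wed (+1)  … (41 more years) …
  1851: Sat (+1)  1852: Mon (+2)  1853: Tue (+1)  1854: Wed (+1)  1855: Thu (+1)
  1856: Sat (+2)  1857: Sun (+1)  1858: Mon (+1)  1859: Tue (+1)  1860: Thu (+2)
  1861: Fri (+1) ✓  1862: Sat (+1)  1863: Sun (+1)  1864: Tue (+2)
Friday years: 1799, 1805, 1811, 1816, 1822, 1833, 1839, 1844, 1850, 1861 — 10 in total.

10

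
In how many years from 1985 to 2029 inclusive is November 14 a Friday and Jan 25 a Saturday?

5

Check each year's weekday for November 14 and Jan 25:
  1985: Thu/Fri  1986: Fri/Sat ✓  1987: Sat/Sun  1988: Mon/Mon  1989: Tue/Wed  1990: Wed/Thu  1991: Thu/Fri  1992: Sat/Sat  1993: Sun/Mon  1994: Mon/Tue  1995: Tue/Wed  1996: Thu/Thu  1997: Fri/Sat ✓  1998: Sat/Sun  …(17 more)…  2016: Mon/Mon  2017: Tue/Wed  2018: Wed/Thu  2019: Thu/Fri  2020: Sat/Sat  2021: Sun/Mon  2022: Mon/Tue  2023: Tue/Wed  2024: Thu/Thu  2025: Fri/Sat ✓  2026: Sat/Sun  2027: Sun/Mon  2028: Tue/Tue  2029: Wed/Thu
Both conditions hold in: 1986, 1997, 2003, 2014, 2025 — 5.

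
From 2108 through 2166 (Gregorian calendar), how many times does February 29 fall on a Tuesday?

Leap years in 2108–2166: 15 of them.
Feb 29 weekday advances by 5 (mod 7) from one leap year to the next four years later (or differs when a century non-leap intervenes).
Leap-day weekdays: 2108:Wed 2112:Mon 2116:Sat 2120:Thu 2124:Tue✓ 2128:Sun 2132:Fri 2136:Wed 2140:Mon 2144:Sat 2148:Thu 2152:Tue✓ 2156:Sun 2160:Fri 2164:Wed
Tuesday: 2124, 2152 → 2.

2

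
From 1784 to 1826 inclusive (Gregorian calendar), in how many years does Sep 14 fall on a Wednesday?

7

Track Sep 14's weekday year by year (advancing +1, or +2 across a Feb 29):
  1784: Tue  1785: Wed (+1) ✓  1786: Thu (+1)  1787: Fri (+1)  1788: Sun (+2)
  1789: Mon (+1)  1790: Tue (+1)  1791: Wed (+1) ✓  1792: Fri (+2)  1793: Sat (+1)
  1794: Sun (+1)  1795: Mon (+1)  1796: Wed (+2) ✓  1797: Thu (+1)  … (15 more years) …
  1813: Tue (+1)  1814: Wed (+1) ✓  1815: Thu (+1)  1816: Sat (+2)  1817: Sun (+1)
  1818: Mon (+1)  1819: Tue (+1)  1820: Thu (+2)  1821: Fri (+1)  1822: Sat (+1)
  1823: Sun (+1)  1824: Tue (+2)  1825: Wed (+1) ✓  1826: Thu (+1)
Wednesday years: 1785, 1791, 1796, 1803, 1808, 1814, 1825 — 7 in total.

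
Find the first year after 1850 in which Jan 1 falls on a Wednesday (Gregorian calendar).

Jan 1 advances by 2 weekdays after a leap year and by 1 after a common year.
1850: Jan 1 is Tuesday.
1851: Wednesday
1851 begins on a Wednesday

1851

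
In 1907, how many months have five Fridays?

A month of length L has five Fridays iff its first Friday is on day ≤ L−28 (so day 1–3 in a 31-day month, 1–2 in a 30-day month, day 1 in a leap February).
Checking each month of 1907: Jan starts Tue (31d); Feb starts Fri (28d); Mar starts Fri (31d) ✓; Apr starts Mon (30d); May starts Wed (31d) ✓; Jun starts Sat (30d); Jul starts Mon (31d); Aug starts Thu (31d) ✓; Sep starts Sun (30d); Oct starts Tue (31d); Nov starts Fri (30d) ✓; Dec starts Sun (31d).
Five-Friday months: March, May, August, November → 4.

4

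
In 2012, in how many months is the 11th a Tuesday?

2

Check the 11th of each month of 2012: Jan 11: Wed, Feb 11: Sat, Mar 11: Sun, Apr 11: Wed, May 11: Fri, Jun 11: Mon, Jul 11: Wed, Aug 11: Sat, Sep 11: Tue, Oct 11: Thu, Nov 11: Sun, Dec 11: Tue.
Tuesday occurs in September, December — 2 months.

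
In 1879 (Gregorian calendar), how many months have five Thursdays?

4

A month of length L has five Thursdays iff its first Thursday is on day ≤ L−28 (so day 1–3 in a 31-day month, 1–2 in a 30-day month, day 1 in a leap February).
Checking each month of 1879: Jan starts Wed (31d) ✓; Feb starts Sat (28d); Mar starts Sat (31d); Apr starts Tue (30d); May starts Thu (31d) ✓; Jun starts Sun (30d); Jul starts Tue (31d) ✓; Aug starts Fri (31d); Sep starts Mon (30d); Oct starts Wed (31d) ✓; Nov starts Sat (30d); Dec starts Mon (31d).
Five-Thursday months: January, May, July, October → 4.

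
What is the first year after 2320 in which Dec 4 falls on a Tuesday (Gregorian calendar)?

From one year to the next, a fixed date's weekday advances by 1, or by 2 when a Feb 29 lies between the two dates.
2320: December 4 is Saturday.
2321: Sunday (+1)
2322: Monday (+1)
2323: Tuesday (+1)
Dec 4 falls on a Tuesday in 2323.

2323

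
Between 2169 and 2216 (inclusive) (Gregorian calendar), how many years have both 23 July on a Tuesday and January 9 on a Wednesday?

Check each year's weekday for 23 July and January 9:
  2169: Sun/Mon  2170: Mon/Tue  2171: Tue/Wed ✓  2172: Thu/Thu  2173: Fri/Sat  2174: Sat/Sun  2175: Sun/Mon  2176: Tue/Tue  2177: Wed/Thu  2178: Thu/Fri  2179: Fri/Sat  2180: Sun/Sun  2181: Mon/Tue  2182: Tue/Wed ✓  …(20 more)…  2203: Sat/Sun  2204: Mon/Mon  2205: Tue/Wed ✓  2206: Wed/Thu  2207: Thu/Fri  2208: Sat/Sat  2209: Sun/Mon  2210: Mon/Tue  2211: Tue/Wed ✓  2212: Thu/Thu  2213: Fri/Sat  2214: Sat/Sun  2215: Sun/Mon  2216: Tue/Tue
Both conditions hold in: 2171, 2182, 2193, 2199, 2205, 2211 — 6.

6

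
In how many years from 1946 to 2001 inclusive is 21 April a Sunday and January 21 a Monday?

Check each year's weekday for 21 April and January 21:
  1946: Sun/Mon ✓  1947: Mon/Tue  1948: Wed/Wed  1949: Thu/Fri  1950: Fri/Sat  1951: Sat/Sun  1952: Mon/Mon  1953: Tue/Wed  1954: Wed/Thu  1955: Thu/Fri  1956: Sat/Sat  1957: Sun/Mon ✓  1958: Mon/Tue  1959: Tue/Wed  …(28 more)…  1988: Thu/Thu  1989: Fri/Sat  1990: Sat/Sun  1991: Sun/Mon ✓  1992: Tue/Tue  1993: Wed/Thu  1994: Thu/Fri  1995: Fri/Sat  1996: Sun/Sun  1997: Mon/Tue  1998: Tue/Wed  1999: Wed/Thu  2000: Fri/Fri  2001: Sat/Sun
Both conditions hold in: 1946, 1957, 1963, 1974, 1985, 1991 — 6.

6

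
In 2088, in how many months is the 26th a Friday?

2

Check the 26th of each month of 2088: Jan 26: Mon, Feb 26: Thu, Mar 26: Fri, Apr 26: Mon, May 26: Wed, Jun 26: Sat, Jul 26: Mon, Aug 26: Thu, Sep 26: Sun, Oct 26: Tue, Nov 26: Fri, Dec 26: Sun.
Friday occurs in March, November — 2 months.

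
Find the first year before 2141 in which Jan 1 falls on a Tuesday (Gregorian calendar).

2137

Jan 1 advances by 2 weekdays after a leap year and by 1 after a common year.
2141: Jan 1 is Sunday.
2140: Friday (leap)
2139: Thursday
2138: Wednesday
2137: Tuesday
2137 begins on a Tuesday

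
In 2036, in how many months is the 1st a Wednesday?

1

Check the 1st of each month of 2036: Jan 1: Tue, Feb 1: Fri, Mar 1: Sat, Apr 1: Tue, May 1: Thu, Jun 1: Sun, Jul 1: Tue, Aug 1: Fri, Sep 1: Mon, Oct 1: Wed, Nov 1: Sat, Dec 1: Mon.
Wednesday occurs in October — 1 month.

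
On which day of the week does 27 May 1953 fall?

Wednesday

January 1, 1953 is a Thursday.
May 27 is day 147 of the year, i.e. 146 days after Jan 1.
146 mod 7 = 6, so advance 6 weekdays from Thursday: Wednesday.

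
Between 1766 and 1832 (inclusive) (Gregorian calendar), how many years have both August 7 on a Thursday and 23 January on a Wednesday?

Check each year's weekday for August 7 and 23 January:
  1766: Thu/Thu  1767: Fri/Fri  1768: Sun/Sat  1769: Mon/Mon  1770: Tue/Tue  1771: Wed/Wed  1772: Fri/Thu  1773: Sat/Sat  1774: Sun/Sun  1775: Mon/Mon  1776: Wed/Tue  1777: Thu/Thu  1778: Fri/Fri  1779: Sat/Sat  …(39 more)…  1819: Sat/Sat  1820: Mon/Sun  1821: Tue/Tue  1822: Wed/Wed  1823: Thu/Thu  1824: Sat/Fri  1825: Sun/Sun  1826: Mon/Mon  1827: Tue/Tue  1828: Thu/Wed ✓  1829: Fri/Fri  1830: Sat/Sat  1831: Sun/Sun  1832: Tue/Mon
Both conditions hold in: 1788, 1828 — 2.

2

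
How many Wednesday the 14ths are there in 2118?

2

Check the 14th of each month of 2118: Jan 14: Fri, Feb 14: Mon, Mar 14: Mon, Apr 14: Thu, May 14: Sat, Jun 14: Tue, Jul 14: Thu, Aug 14: Sun, Sep 14: Wed, Oct 14: Fri, Nov 14: Mon, Dec 14: Wed.
Wednesday occurs in September, December — 2 months.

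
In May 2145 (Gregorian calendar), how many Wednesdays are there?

4

May 2145 has 31 days and begins on Saturday.
The first Wednesday is May 5.
Wednesdays fall on 5, 12, 19, 26 — that's 4.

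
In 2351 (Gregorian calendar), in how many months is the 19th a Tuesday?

1

Check the 19th of each month of 2351: Jan 19: Fri, Feb 19: Mon, Mar 19: Mon, Apr 19: Thu, May 19: Sat, Jun 19: Tue, Jul 19: Thu, Aug 19: Sun, Sep 19: Wed, Oct 19: Fri, Nov 19: Mon, Dec 19: Wed.
Tuesday occurs in June — 1 month.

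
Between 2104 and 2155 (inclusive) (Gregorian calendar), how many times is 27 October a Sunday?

8

Track 27 October's weekday year by year (advancing +1, or +2 across a Feb 29):
  2104: Mon  2105: Tue (+1)  2106: Wed (+1)  2107: Thu (+1)  2108: Sat (+2)
  2109: Sun (+1) ✓  2110: Mon (+1)  2111: Tue (+1)  2112: Thu (+2)  2113: Fri (+1)
  2114: Sat (+1)  2115: Sun (+1) ✓  2116: Tue (+2)  2117: Wed (+1)  … (24 more years) …
  2142: Sat (+1)  2143: Sun (+1) ✓  2144: Tue (+2)  2145: Wed (+1)  2146: Thu (+1)
  2147: Fri (+1)  2148: Sun (+2) ✓  2149: Mon (+1)  2150: Tue (+1)  2151: Wed (+1)
  2152: Fri (+2)  2153: Sat (+1)  2154: Sun (+1) ✓  2155: Mon (+1)
Sunday years: 2109, 2115, 2120, 2126, 2137, 2143, 2148, 2154 — 8 in total.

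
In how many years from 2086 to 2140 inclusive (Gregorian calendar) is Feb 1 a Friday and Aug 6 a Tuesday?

6

Check each year's weekday for Feb 1 and Aug 6:
  2086: Fri/Tue ✓  2087: Sat/Wed  2088: Sun/Fri  2089: Tue/Sat  2090: Wed/Sun  2091: Thu/Mon  2092: Fri/Wed  2093: Sun/Thu  2094: Mon/Fri  2095: Tue/Sat  2096: Wed/Mon  2097: Fri/Tue ✓  2098: Sat/Wed  2099: Sun/Thu  …(27 more)…  2127: Sat/Wed  2128: Sun/Fri  2129: Tue/Sat  2130: Wed/Sun  2131: Thu/Mon  2132: Fri/Wed  2133: Sun/Thu  2134: Mon/Fri  2135: Tue/Sat  2136: Wed/Mon  2137: Fri/Tue ✓  2138: Sat/Wed  2139: Sun/Thu  2140: Mon/Sat
Both conditions hold in: 2086, 2097, 2109, 2115, 2126, 2137 — 6.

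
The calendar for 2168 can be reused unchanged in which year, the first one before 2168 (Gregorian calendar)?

2140

Two years share a calendar iff Jan 1 falls on the same weekday and both are leap or both are common. 2168: Jan 1 is Friday, leap year.
2167: Jan 1 Thursday, common
2166: Jan 1 Wednesday, common
2165: Jan 1 Tuesday, common
2164: Jan 1 Sunday, leap
2163: Jan 1 Saturday, common
2162: Jan 1 Friday, common
2161: Jan 1 Thursday, common
2160: Jan 1 Tuesday, leap
2159: Jan 1 Monday, common
2158: Jan 1 Sunday, common
2157: Jan 1 Saturday, common
2156: Jan 1 Thursday, leap
2155: Jan 1 Wednesday, common
2154: Jan 1 Tuesday, common
2153: Jan 1 Monday, common
2152: Jan 1 Saturday, leap
2151: Jan 1 Friday, common
2150: Jan 1 Thursday, common
2149: Jan 1 Wednesday, common
2148: Jan 1 Monday, leap
2147: Jan 1 Sunday, common
2146: Jan 1 Saturday, common
2145: Jan 1 Friday, common
2144: Jan 1 Wednesday, leap
2143: Jan 1 Tuesday, common
2142: Jan 1 Monday, common
2141: Jan 1 Sunday, common
2140: Jan 1 Friday, leap
2140 matches on both conditions.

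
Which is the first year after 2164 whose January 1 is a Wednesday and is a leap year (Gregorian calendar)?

Jan 1 advances by 2 weekdays after a leap year and by 1 after a common year.
2164: Jan 1 is Sunday (leap).
2165: Tuesday
2166: Wednesday
2167: Thursday
2168: Friday (leap)
2169: Sunday
2170: Monday
2171: Tuesday
2172: Wednesday (leap)
2172 begins on a Wednesday and is a leap year.

2172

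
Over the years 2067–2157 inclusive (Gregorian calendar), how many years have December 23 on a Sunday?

Track December 23's weekday year by year (advancing +1, or +2 across a Feb 29):
  2067: Fri  2068: Sun (+2) ✓  2069: Mon (+1)  2070: Tue (+1)  2071: Wed (+1)
  2072: Fri (+2)  2073: Sat (+1)  2074: Sun (+1) ✓  2075: Mon (+1)  2076: Wed (+2)
  2077: Thu (+1)  2078: Fri (+1)  2079: Sat (+1)  2080: Mon (+2)  … (63 more years) …
  2144: Wed (+2)  2145: Thu (+1)  2146: Fri (+1)  2147: Sat (+1)  2148: Mon (+2)
  2149: Tue (+1)  2150: Wed (+1)  2151: Thu (+1)  2152: Sat (+2)  2153: Sun (+1) ✓
  2154: Mon (+1)  2155: Tue (+1)  2156: Thu (+2)  2157: Fri (+1)
Sunday years: 2068, 2074, 2085, 2091, 2096, 2103, 2108, 2114, 2125, 2131, 2136, 2142, 2153 — 13 in total.

13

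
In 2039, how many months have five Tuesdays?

A month of length L has five Tuesdays iff its first Tuesday is on day ≤ L−28 (so day 1–3 in a 31-day month, 1–2 in a 30-day month, day 1 in a leap February).
Checking each month of 2039: Jan starts Sat (31d); Feb starts Tue (28d); Mar starts Tue (31d) ✓; Apr starts Fri (30d); May starts Sun (31d) ✓; Jun starts Wed (30d); Jul starts Fri (31d); Aug starts Mon (31d) ✓; Sep starts Thu (30d); Oct starts Sat (31d); Nov starts Tue (30d) ✓; Dec starts Thu (31d).
Five-Tuesday months: March, May, August, November → 4.

4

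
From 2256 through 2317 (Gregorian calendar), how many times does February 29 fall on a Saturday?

Leap years in 2256–2317: 15 of them.
Feb 29 weekday advances by 5 (mod 7) from one leap year to the next four years later (or differs when a century non-leap intervenes).
Leap-day weekdays: 2256:Fri 2260:Wed 2264:Mon 2268:Sat✓ 2272:Thu 2276:Tue 2280:Sun 2284:Fri 2288:Wed 2292:Mon 2296:Sat✓ 2304:Mon 2308:Sat✓ 2312:Thu 2316:Tue
Saturday: 2268, 2296, 2308 → 3.

3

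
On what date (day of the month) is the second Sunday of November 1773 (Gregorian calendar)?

14

November 1, 1773 is a Monday, so the first Sunday is the 7th.
The second Sunday is 7 + 7 = 14.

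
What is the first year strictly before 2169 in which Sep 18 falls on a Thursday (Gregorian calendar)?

2166

From one year to the next, a fixed date's weekday advances by 1, or by 2 when a Feb 29 lies between the two dates.
2169: September 18 is Monday.
2168: Sunday (−1)
2167: Friday (−2)
2166: Thursday (−1)
Sep 18 falls on a Thursday in 2166.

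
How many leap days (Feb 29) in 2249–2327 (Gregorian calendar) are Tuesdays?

2

Leap years in 2249–2327: 18 of them.
Feb 29 weekday advances by 5 (mod 7) from one leap year to the next four years later (or differs when a century non-leap intervenes).
Leap-day weekdays: 2252:Sun 2256:Fri 2260:Wed 2264:Mon 2268:Sat 2272:Thu 2276:Tue✓ 2280:Sun 2284:Fri 2288:Wed 2292:Mon 2296:Sat 2304:Mon 2308:Sat 2312:Thu 2316:Tue✓ 2320:Sun 2324:Fri
Tuesday: 2276, 2316 → 2.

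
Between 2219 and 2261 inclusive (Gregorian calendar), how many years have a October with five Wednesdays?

October has 31 days; it has five Wednesdays when Wednesday falls among the first (month-length − 28) days — i.e. when October 1 is one of Wednesday/Tuesday/Monday.
October 1 by year: 2219:Fri 2220:Sun 2221:Mon✓ 2222:Tue✓ 2223:Wed✓ 2224:Fri 2225:Sat 2226:Sun 2227:Mon✓ 2228:Wed✓ 2229:Thu 2230:Fri 2231:Sat 2232:Mon✓ 2233:Tue✓ …(13 more)… 2247:Fri 2248:Sun 2249:Mon✓ 2250:Tue✓ 2251:Wed✓ 2252:Fri 2253:Sat 2254:Sun 2255:Mon✓ 2256:Wed✓ 2257:Thu 2258:Fri 2259:Sat 2260:Mon✓ 2261:Tue✓
Years with five Wednesdays: 2221, 2222, 2223, 2227, 2228, 2232, 2233, 2234, 2238, 2239, 2244, 2245, 2249, 2250, 2251, 2255, 2256, 2260, 2261 → 19.

19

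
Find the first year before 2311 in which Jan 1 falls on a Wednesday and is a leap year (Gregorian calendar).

2308

Jan 1 advances by 2 weekdays after a leap year and by 1 after a common year.
2311: Jan 1 is Sunday.
2310: Saturday
2309: Friday
2308: Wednesday (leap)
2308 begins on a Wednesday and is a leap year.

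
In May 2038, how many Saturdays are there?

5

May 2038 has 31 days and begins on Saturday.
The first Saturday is May 1.
Saturdays fall on 1, 8, 15, 22, 29 — that's 5.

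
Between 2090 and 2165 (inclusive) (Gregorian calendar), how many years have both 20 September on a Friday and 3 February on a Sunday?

8

Check each year's weekday for 20 September and 3 February:
  2090: Wed/Fri  2091: Thu/Sat  2092: Sat/Sun  2093: Sun/Tue  2094: Mon/Wed  2095: Tue/Thu  2096: Thu/Fri  2097: Fri/Sun ✓  2098: Sat/Mon  2099: Sun/Tue  2100: Mon/Wed  2101: Tue/Thu  2102: Wed/Fri  2103: Thu/Sat  …(48 more)…  2152: Wed/Thu  2153: Thu/Sat  2154: Fri/Sun ✓  2155: Sat/Mon  2156: Mon/Tue  2157: Tue/Thu  2158: Wed/Fri  2159: Thu/Sat  2160: Sat/Sun  2161: Sun/Tue  2162: Mon/Wed  2163: Tue/Thu  2164: Thu/Fri  2165: Fri/Sun ✓
Both conditions hold in: 2097, 2109, 2115, 2126, 2137, 2143, 2154, 2165 — 8.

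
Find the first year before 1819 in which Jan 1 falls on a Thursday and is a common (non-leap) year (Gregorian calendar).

Jan 1 advances by 2 weekdays after a leap year and by 1 after a common year.
1819: Jan 1 is Friday.
1818: Thursday
1818 begins on a Thursday and is a common year.

1818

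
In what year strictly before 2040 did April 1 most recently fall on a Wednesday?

From one year to the next, a fixed date's weekday advances by 1, or by 2 when a Feb 29 lies between the two dates.
2040: April 1 is Sunday.
2039: Friday (−2)
2038: Thursday (−1)
2037: Wednesday (−1)
April 1 falls on a Wednesday in 2037.

2037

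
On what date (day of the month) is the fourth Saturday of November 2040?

November 1, 2040 is a Thursday, so the first Saturday is the 3rd.
The fourth Saturday is 3 + 21 = 24.

24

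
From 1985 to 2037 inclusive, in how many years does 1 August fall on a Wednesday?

Track 1 August's weekday year by year (advancing +1, or +2 across a Feb 29):
  1985: Thu  1986: Fri (+1)  1987: Sat (+1)  1988: Mon (+2)  1989: Tue (+1)
  1990: Wed (+1) ✓  1991: Thu (+1)  1992: Sat (+2)  1993: Sun (+1)  1994: Mon (+1)
  1995: Tue (+1)  1996: Thu (+2)  1997: Fri (+1)  1998: Sat (+1)  … (25 more years) …
  2024: Thu (+2)  2025: Fri (+1)  2026: Sat (+1)  2027: Sun (+1)  2028: Tue (+2)
  2029: Wed (+1) ✓  2030: Thu (+1)  2031: Fri (+1)  2032: Sun (+2)  2033: Mon (+1)
  2034: Tue (+1)  2035: Wed (+1) ✓  2036: Fri (+2)  2037: Sat (+1)
Wednesday years: 1990, 2001, 2007, 2012, 2018, 2029, 2035 — 7 in total.

7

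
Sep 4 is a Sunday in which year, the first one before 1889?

From one year to the next, a fixed date's weekday advances by 1, or by 2 when a Feb 29 lies between the two dates.
1889: September 4 is Wednesday.
1888: Tuesday (−1)
1887: Sunday (−2)
Sep 4 falls on a Sunday in 1887.

1887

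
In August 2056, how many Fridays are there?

August 2056 has 31 days and begins on Tuesday.
The first Friday is August 4.
Fridays fall on 4, 11, 18, 25 — that's 4.

4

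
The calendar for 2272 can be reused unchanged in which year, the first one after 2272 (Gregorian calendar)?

2312

Two years share a calendar iff Jan 1 falls on the same weekday and both are leap or both are common. 2272: Jan 1 is Monday, leap year.
2273: Jan 1 Wednesday, common
2274: Jan 1 Thursday, common
2275: Jan 1 Friday, common
2276: Jan 1 Saturday, leap
2277: Jan 1 Monday, common
2278: Jan 1 Tuesday, common
2279: Jan 1 Wednesday, common
2280: Jan 1 Thursday, leap
2281: Jan 1 Saturday, common
2282: Jan 1 Sunday, common
2283: Jan 1 Monday, common
2284: Jan 1 Tuesday, leap
2285: Jan 1 Thursday, common
2286: Jan 1 Friday, common
2287: Jan 1 Saturday, common
2288: Jan 1 Sunday, leap
2289: Jan 1 Tuesday, common
2290: Jan 1 Wednesday, common
2291: Jan 1 Thursday, common
2292: Jan 1 Friday, leap
2293: Jan 1 Sunday, common
2294: Jan 1 Monday, common
2295: Jan 1 Tuesday, common
2296: Jan 1 Wednesday, leap
2297: Jan 1 Friday, common
2298: Jan 1 Saturday, common
2299: Jan 1 Sunday, common
2300: Jan 1 Monday, common
2301: Jan 1 Tuesday, common
2302: Jan 1 Wednesday, common
2303: Jan 1 Thursday, common
2304: Jan 1 Friday, leap
2305: Jan 1 Sunday, common
2306: Jan 1 Monday, common
2307: Jan 1 Tuesday, common
2308: Jan 1 Wednesday, leap
2309: Jan 1 Friday, common
2310: Jan 1 Saturday, common
2311: Jan 1 Sunday, common
2312: Jan 1 Monday, leap
2312 matches on both conditions.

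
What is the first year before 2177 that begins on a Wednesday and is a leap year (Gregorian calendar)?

2172

Jan 1 advances by 2 weekdays after a leap year and by 1 after a common year.
2177: Jan 1 is Wednesday.
2176: Monday (leap)
2175: Sunday
2174: Saturday
2173: Friday
2172: Wednesday (leap)
2172 begins on a Wednesday and is a leap year.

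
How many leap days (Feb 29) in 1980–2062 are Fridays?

Leap years in 1980–2062: 21 of them.
Feb 29 weekday advances by 5 (mod 7) from one leap year to the next four years later (or differs when a century non-leap intervenes).
Leap-day weekdays: 1980:Fri✓ 1984:Wed 1988:Mon 1992:Sat 1996:Thu 2000:Tue 2004:Sun 2008:Fri✓ 2012:Wed 2016:Mon 2020:Sat 2024:Thu 2028:Tue 2032:Sun 2036:Fri✓ 2040:Wed 2044:Mon 2048:Sat 2052:Thu 2056:Tue 2060:Sun
Friday: 1980, 2008, 2036 → 3.

3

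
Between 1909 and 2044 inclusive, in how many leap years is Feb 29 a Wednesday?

Leap years in 1909–2044: 34 of them.
Feb 29 weekday advances by 5 (mod 7) from one leap year to the next four years later (or differs when a century non-leap intervenes).
Leap-day weekdays: 1912:Thu 1916:Tue 1920:Sun 1924:Fri 1928:Wed✓ 1932:Mon 1936:Sat 1940:Thu 1944:Tue 1948:Sun 1952:Fri 1956:Wed✓ 1960:Mon …(8 more)… 1996:Thu 2000:Tue 2004:Sun 2008:Fri 2012:Wed✓ 2016:Mon 2020:Sat 2024:Thu 2028:Tue 2032:Sun 2036:Fri 2040:Wed✓ 2044:Mon
Wednesday: 1928, 1956, 1984, 2012, 2040 → 5.

5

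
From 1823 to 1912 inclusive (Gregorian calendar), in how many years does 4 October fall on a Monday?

12

Track 4 October's weekday year by year (advancing +1, or +2 across a Feb 29):
  1823: Sat  1824: Mon (+2) ✓  1825: Tue (+1)  1826: Wed (+1)  1827: Thu (+1)
  1828: Sat (+2)  1829: Sun (+1)  1830: Mon (+1) ✓  1831: Tue (+1)  1832: Thu (+2)
  1833: Fri (+1)  1834: Sat (+1)  1835: Sun (+1)  1836: Tue (+2)  … (62 more years) …
  1899: Wed (+1)  1900: Thu (+1)  1901: Fri (+1)  1902: Sat (+1)  1903: Sun (+1)
  1904: Tue (+2)  1905: Wed (+1)  1906: Thu (+1)  1907: Fri (+1)  1908: Sun (+2)
  1909: Mon (+1) ✓  1910: Tue (+1)  1911: Wed (+1)  1912: Fri (+2)
Monday years: 1824, 1830, 1841, 1847, 1852, 1858, 1869, 1875, 1880, 1886, 1897, 1909 — 12 in total.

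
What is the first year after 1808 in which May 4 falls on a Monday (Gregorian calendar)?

1812

From one year to the next, a fixed date's weekday advances by 1, or by 2 when a Feb 29 lies between the two dates.
1808: May 4 is Wednesday.
1809: Thursday (+1)
1810: Friday (+1)
1811: Saturday (+1)
1812: Monday (+2)
May 4 falls on a Monday in 1812.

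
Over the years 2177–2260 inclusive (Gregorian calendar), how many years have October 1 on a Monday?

13

Track October 1's weekday year by year (advancing +1, or +2 across a Feb 29):
  2177: Wed  2178: Thu (+1)  2179: Fri (+1)  2180: Sun (+2)  2181: Mon (+1) ✓
  2182: Tue (+1)  2183: Wed (+1)  2184: Fri (+2)  2185: Sat (+1)  2186: Sun (+1)
  2187: Mon (+1) ✓  2188: Wed (+2)  2189: Thu (+1)  2190: Fri (+1)  … (56 more years) …
  2247: Fri (+1)  2248: Sun (+2)  2249: Mon (+1) ✓  2250: Tue (+1)  2251: Wed (+1)
  2252: Fri (+2)  2253: Sat (+1)  2254: Sun (+1)  2255: Mon (+1) ✓  2256: Wed (+2)
  2257: Thu (+1)  2258: Fri (+1)  2259: Sat (+1)  2260: Mon (+2) ✓
Monday years: 2181, 2187, 2192, 2198, 2204, 2210, 2221, 2227, 2232, 2238, 2249, 2255, 2260 — 13 in total.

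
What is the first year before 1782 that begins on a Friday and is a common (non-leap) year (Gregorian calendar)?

Jan 1 advances by 2 weekdays after a leap year and by 1 after a common year.
1782: Jan 1 is Tuesday.
1781: Monday
1780: Saturday (leap)
1779: Friday
1779 begins on a Friday and is a common year.

1779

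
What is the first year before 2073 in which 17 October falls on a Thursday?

2069

From one year to the next, a fixed date's weekday advances by 1, or by 2 when a Feb 29 lies between the two dates.
2073: October 17 is Tuesday.
2072: Monday (−1)
2071: Saturday (−2)
2070: Friday (−1)
2069: Thursday (−1)
17 October falls on a Thursday in 2069.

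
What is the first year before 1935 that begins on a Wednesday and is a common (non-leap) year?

1930

Jan 1 advances by 2 weekdays after a leap year and by 1 after a common year.
1935: Jan 1 is Tuesday.
1934: Monday
1933: Sunday
1932: Friday (leap)
1931: Thursday
1930: Wednesday
1930 begins on a Wednesday and is a common year.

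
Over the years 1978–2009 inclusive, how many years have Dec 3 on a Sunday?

5

Track Dec 3's weekday year by year (advancing +1, or +2 across a Feb 29):
  1978: Sun ✓  1979: Mon (+1)  1980: Wed (+2)  1981: Thu (+1)  1982: Fri (+1)
  1983: Sat (+1)  1984: Mon (+2)  1985: Tue (+1)  1986: Wed (+1)  1987: Thu (+1)
  1988: Sat (+2)  1989: Sun (+1) ✓  1990: Mon (+1)  1991: Tue (+1)  … (4 more years) …
  1996: Tue (+2)  1997: Wed (+1)  1998: Thu (+1)  1999: Fri (+1)  2000: Sun (+2) ✓
  2001: Mon (+1)  2002: Tue (+1)  2003: Wed (+1)  2004: Fri (+2)  2005: Sat (+1)
  2006: Sun (+1) ✓  2007: Mon (+1)  2008: Wed (+2)  2009: Thu (+1)
Sunday years: 1978, 1989, 1995, 2000, 2006 — 5 in total.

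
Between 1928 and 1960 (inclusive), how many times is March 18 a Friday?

5

Track March 18's weekday year by year (advancing +1, or +2 across a Feb 29):
  1928: Sun  1929: Mon (+1)  1930: Tue (+1)  1931: Wed (+1)  1932: Fri (+2) ✓
  1933: Sat (+1)  1934: Sun (+1)  1935: Mon (+1)  1936: Wed (+2)  1937: Thu (+1)
  1938: Fri (+1) ✓  1939: Sat (+1)  1940: Mon (+2)  1941: Tue (+1)  … (5 more years) …
  1947: Tue (+1)  1948: Thu (+2)  1949: Fri (+1) ✓  1950: Sat (+1)  1951: Sun (+1)
  1952: Tue (+2)  1953: Wed (+1)  1954: Thu (+1)  1955: Fri (+1) ✓  1956: Sun (+2)
  1957: Mon (+1)  1958: Tue (+1)  1959: Wed (+1)  1960: Fri (+2) ✓
Friday years: 1932, 1938, 1949, 1955, 1960 — 5 in total.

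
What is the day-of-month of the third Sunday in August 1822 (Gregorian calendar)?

August 1, 1822 is a Thursday, so the first Sunday is the 4th.
The third Sunday is 4 + 14 = 18.

18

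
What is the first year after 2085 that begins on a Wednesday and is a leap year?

Jan 1 advances by 2 weekdays after a leap year and by 1 after a common year.
2085: Jan 1 is Monday.
2086: Tuesday
2087: Wednesday
2088: Thursday (leap)
2089: Saturday
2090: Sunday
2091: Monday
2092: Tuesday (leap)
2093: Thursday
2094: Friday
2095: Saturday
2096: Sunday (leap)
2097: Tuesday
2098: Wednesday
2099: Thursday
2100: Friday
2101: Saturday
2102: Sunday
2103: Monday
2104: Tuesday (leap)
2105: Thursday
2106: Friday
2107: Saturday
2108: Sunday (leap)
2109: Tuesday
2110: Wednesday
2111: Thursday
2112: Friday (leap)
2113: Sunday
2114: Monday
2115: Tuesday
2116: Wednesday (leap)
2116 begins on a Wednesday and is a leap year.

2116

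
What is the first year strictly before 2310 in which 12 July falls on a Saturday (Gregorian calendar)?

2302

From one year to the next, a fixed date's weekday advances by 1, or by 2 when a Feb 29 lies between the two dates.
2310: July 12 is Tuesday.
2309: Monday (−1)
2308: Sunday (−1)
2307: Friday (−2)
2306: Thursday (−1)
2305: Wednesday (−1)
2304: Tuesday (−1)
2303: Sunday (−2)
2302: Saturday (−1)
12 July falls on a Saturday in 2302.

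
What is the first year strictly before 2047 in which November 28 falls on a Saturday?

From one year to the next, a fixed date's weekday advances by 1, or by 2 when a Feb 29 lies between the two dates.
2047: November 28 is Thursday.
2046: Wednesday (−1)
2045: Tuesday (−1)
2044: Monday (−1)
2043: Saturday (−2)
November 28 falls on a Saturday in 2043.

2043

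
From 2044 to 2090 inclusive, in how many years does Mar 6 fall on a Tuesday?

Track Mar 6's weekday year by year (advancing +1, or +2 across a Feb 29):
  2044: Sun  2045: Mon (+1)  2046: Tue (+1) ✓  2047: Wed (+1)  2048: Fri (+2)
  2049: Sat (+1)  2050: Sun (+1)  2051: Mon (+1)  2052: Wed (+2)  2053: Thu (+1)
  2054: Fri (+1)  2055: Sat (+1)  2056: Mon (+2)  2057: Tue (+1) ✓  … (19 more years) …
  2077: Sat (+1)  2078: Sun (+1)  2079: Mon (+1)  2080: Wed (+2)  2081: Thu (+1)
  2082: Fri (+1)  2083: Sat (+1)  2084: Mon (+2)  2085: Tue (+1) ✓  2086: Wed (+1)
  2087: Thu (+1)  2088: Sat (+2)  2089: Sun (+1)  2090: Mon (+1)
Tuesday years: 2046, 2057, 2063, 2068, 2074, 2085 — 6 in total.

6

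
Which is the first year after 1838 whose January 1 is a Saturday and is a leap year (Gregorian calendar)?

Jan 1 advances by 2 weekdays after a leap year and by 1 after a common year.
1838: Jan 1 is Monday.
1839: Tuesday
1840: Wednesday (leap)
1841: Friday
1842: Saturday
1843: Sunday
1844: Monday (leap)
1845: Wednesday
1846: Thursday
1847: Friday
1848: Saturday (leap)
1848 begins on a Saturday and is a leap year.

1848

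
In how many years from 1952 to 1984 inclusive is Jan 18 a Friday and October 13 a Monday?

Check each year's weekday for Jan 18 and October 13:
  1952: Fri/Mon ✓  1953: Sun/Tue  1954: Mon/Wed  1955: Tue/Thu  1956: Wed/Sat  1957: Fri/Sun  1958: Sat/Mon  1959: Sun/Tue  1960: Mon/Thu  1961: Wed/Fri  1962: Thu/Sat  1963: Fri/Sun  1964: Sat/Tue  1965: Mon/Wed  …(5 more)…  1971: Mon/Wed  1972: Tue/Fri  1973: Thu/Sat  1974: Fri/Sun  1975: Sat/Mon  1976: Sun/Wed  1977: Tue/Thu  1978: Wed/Fri  1979: Thu/Sat  1980: Fri/Mon ✓  1981: Sun/Tue  1982: Mon/Wed  1983: Tue/Thu  1984: Wed/Sat
Both conditions hold in: 1952, 1980 — 2.

2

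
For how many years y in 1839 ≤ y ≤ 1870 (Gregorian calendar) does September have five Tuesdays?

September has 30 days; it has five Tuesdays when Tuesday falls among the first (month-length − 28) days — i.e. when September 1 is one of Tuesday/Monday.
September 1 by year: 1839:Sun 1840:Tue✓ 1841:Wed 1842:Thu 1843:Fri 1844:Sun 1845:Mon✓ 1846:Tue✓ 1847:Wed 1848:Fri 1849:Sat 1850:Sun 1851:Mon✓ 1852:Wed 1853:Thu 1854:Fri 1855:Sat 1856:Mon✓ 1857:Tue✓ 1858:Wed 1859:Thu 1860:Sat 1861:Sun 1862:Mon✓ 1863:Tue✓ 1864:Thu 1865:Fri 1866:Sat 1867:Sun 1868:Tue✓ 1869:Wed 1870:Thu
Years with five Tuesdays: 1840, 1845, 1846, 1851, 1856, 1857, 1862, 1863, 1868 → 9.

9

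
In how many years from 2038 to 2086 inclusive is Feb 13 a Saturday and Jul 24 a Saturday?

Check each year's weekday for Feb 13 and Jul 24:
  2038: Sat/Sat ✓  2039: Sun/Sun  2040: Mon/Tue  2041: Wed/Wed  2042: Thu/Thu  2043: Fri/Fri  2044: Sat/Sun  2045: Mon/Mon  2046: Tue/Tue  2047: Wed/Wed  2048: Thu/Fri  2049: Sat/Sat ✓  2050: Sun/Sun  2051: Mon/Mon  …(21 more)…  2073: Mon/Mon  2074: Tue/Tue  2075: Wed/Wed  2076: Thu/Fri  2077: Sat/Sat ✓  2078: Sun/Sun  2079: Mon/Mon  2080: Tue/Wed  2081: Thu/Thu  2082: Fri/Fri  2083: Sat/Sat ✓  2084: Sun/Mon  2085: Tue/Tue  2086: Wed/Wed
Both conditions hold in: 2038, 2049, 2055, 2066, 2077, 2083 — 6.

6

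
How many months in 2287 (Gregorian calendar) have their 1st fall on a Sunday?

Check the 1st of each month of 2287: Jan 1: Sat, Feb 1: Tue, Mar 1: Tue, Apr 1: Fri, May 1: Sun, Jun 1: Wed, Jul 1: Fri, Aug 1: Mon, Sep 1: Thu, Oct 1: Sat, Nov 1: Tue, Dec 1: Thu.
Sunday occurs in May — 1 month.

1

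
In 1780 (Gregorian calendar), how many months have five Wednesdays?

A month of length L has five Wednesdays iff its first Wednesday is on day ≤ L−28 (so day 1–3 in a 31-day month, 1–2 in a 30-day month, day 1 in a leap February).
Checking each month of 1780: Jan starts Sat (31d); Feb starts Tue (29d); Mar starts Wed (31d) ✓; Apr starts Sat (30d); May starts Mon (31d) ✓; Jun starts Thu (30d); Jul starts Sat (31d); Aug starts Tue (31d) ✓; Sep starts Fri (30d); Oct starts Sun (31d); Nov starts Wed (30d) ✓; Dec starts Fri (31d).
Five-Wednesday months: March, May, August, November → 4.

4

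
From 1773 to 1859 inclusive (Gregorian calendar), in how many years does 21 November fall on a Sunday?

Track 21 November's weekday year by year (advancing +1, or +2 across a Feb 29):
  1773: Sun ✓  1774: Mon (+1)  1775: Tue (+1)  1776: Thu (+2)  1777: Fri (+1)
  1778: Sat (+1)  1779: Sun (+1) ✓  1780: Tue (+2)  1781: Wed (+1)  1782: Thu (+1)
  1783: Fri (+1)  1784: Sun (+2) ✓  1785: Mon (+1)  1786: Tue (+1)  … (59 more years) …
  1846: Sat (+1)  1847: Sun (+1) ✓  1848: Tue (+2)  1849: Wed (+1)  1850: Thu (+1)
  1851: Fri (+1)  1852: Sun (+2) ✓  1853: Mon (+1)  1854: Tue (+1)  1855: Wed (+1)
  1856: Fri (+2)  1857: Sat (+1)  1858: Sun (+1) ✓  1859: Mon (+1)
Sunday years: 1773, 1779, 1784, 1790, 1802, 1813, 1819, 1824, 1830, 1841, 1847, 1852, 1858 — 13 in total.

13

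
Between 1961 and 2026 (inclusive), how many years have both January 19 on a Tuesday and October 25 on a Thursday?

Check each year's weekday for January 19 and October 25:
  1961: Thu/Wed  1962: Fri/Thu  1963: Sat/Fri  1964: Sun/Sun  1965: Tue/Mon  1966: Wed/Tue  1967: Thu/Wed  1968: Fri/Fri  1969: Sun/Sat  1970: Mon/Sun  1971: Tue/Mon  1972: Wed/Wed  1973: Fri/Thu  1974: Sat/Fri  …(38 more)…  2013: Sat/Fri  2014: Sun/Sat  2015: Mon/Sun  2016: Tue/Tue  2017: Thu/Wed  2018: Fri/Thu  2019: Sat/Fri  2020: Sun/Sun  2021: Tue/Mon  2022: Wed/Tue  2023: Thu/Wed  2024: Fri/Fri  2025: Sun/Sat  2026: Mon/Sun
Both conditions hold in: no year — 0.

0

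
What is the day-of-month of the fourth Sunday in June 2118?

26

June 1, 2118 is a Wednesday, so the first Sunday is the 5th.
The fourth Sunday is 5 + 21 = 26.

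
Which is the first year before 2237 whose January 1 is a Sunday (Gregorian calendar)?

Jan 1 advances by 2 weekdays after a leap year and by 1 after a common year.
2237: Jan 1 is Sunday.
2236: Friday (leap)
2235: Thursday
2234: Wednesday
2233: Tuesday
2232: Sunday (leap)
2232 begins on a Sunday

2232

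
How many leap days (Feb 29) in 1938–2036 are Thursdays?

4

Leap years in 1938–2036: 25 of them.
Feb 29 weekday advances by 5 (mod 7) from one leap year to the next four years later (or differs when a century non-leap intervenes).
Leap-day weekdays: 1940:Thu✓ 1944:Tue 1948:Sun 1952:Fri 1956:Wed 1960:Mon 1964:Sat 1968:Thu✓ 1972:Tue 1976:Sun 1980:Fri 1984:Wed 1988:Mon 1992:Sat 1996:Thu✓ 2000:Tue 2004:Sun 2008:Fri 2012:Wed 2016:Mon 2020:Sat 2024:Thu✓ 2028:Tue 2032:Sun 2036:Fri
Thursday: 1940, 1968, 1996, 2024 → 4.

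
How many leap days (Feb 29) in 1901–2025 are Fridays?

Leap years in 1901–2025: 31 of them.
Feb 29 weekday advances by 5 (mod 7) from one leap year to the next four years later (or differs when a century non-leap intervenes).
Leap-day weekdays: 1904:Mon 1908:Sat 1912:Thu 1916:Tue 1920:Sun 1924:Fri✓ 1928:Wed 1932:Mon 1936:Sat 1940:Thu 1944:Tue 1948:Sun 1952:Fri✓ …(5 more)… 1976:Sun 1980:Fri✓ 1984:Wed 1988:Mon 1992:Sat 1996:Thu 2000:Tue 2004:Sun 2008:Fri✓ 2012:Wed 2016:Mon 2020:Sat 2024:Thu
Friday: 1924, 1952, 1980, 2008 → 4.

4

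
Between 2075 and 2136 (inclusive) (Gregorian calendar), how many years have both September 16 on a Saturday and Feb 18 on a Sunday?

Check each year's weekday for September 16 and Feb 18:
  2075: Mon/Mon  2076: Wed/Tue  2077: Thu/Thu  2078: Fri/Fri  2079: Sat/Sat  2080: Mon/Sun  2081: Tue/Tue  2082: Wed/Wed  2083: Thu/Thu  2084: Sat/Fri  2085: Sun/Sun  2086: Mon/Mon  2087: Tue/Tue  2088: Thu/Wed  …(34 more)…  2123: Thu/Thu  2124: Sat/Fri  2125: Sun/Sun  2126: Mon/Mon  2127: Tue/Tue  2128: Thu/Wed  2129: Fri/Fri  2130: Sat/Sat  2131: Sun/Sun  2132: Tue/Mon  2133: Wed/Wed  2134: Thu/Thu  2135: Fri/Fri  2136: Sun/Sat
Both conditions hold in: no year — 0.

0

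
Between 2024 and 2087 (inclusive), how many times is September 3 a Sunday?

9

Track September 3's weekday year by year (advancing +1, or +2 across a Feb 29):
  2024: Tue  2025: Wed (+1)  2026: Thu (+1)  2027: Fri (+1)  2028: Sun (+2) ✓
  2029: Mon (+1)  2030: Tue (+1)  2031: Wed (+1)  2032: Fri (+2)  2033: Sat (+1)
  2034: Sun (+1) ✓  2035: Mon (+1)  2036: Wed (+2)  2037: Thu (+1)  … (36 more years) …
  2074: Mon (+1)  2075: Tue (+1)  2076: Thu (+2)  2077: Fri (+1)  2078: Sat (+1)
  2079: Sun (+1) ✓  2080: Tue (+2)  2081: Wed (+1)  2082: Thu (+1)  2083: Fri (+1)
  2084: Sun (+2) ✓  2085: Mon (+1)  2086: Tue (+1)  2087: Wed (+1)
Sunday years: 2028, 2034, 2045, 2051, 2056, 2062, 2073, 2079, 2084 — 9 in total.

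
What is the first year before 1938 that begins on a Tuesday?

1935

Jan 1 advances by 2 weekdays after a leap year and by 1 after a common year.
1938: Jan 1 is Saturday.
1937: Friday
1936: Wednesday (leap)
1935: Tuesday
1935 begins on a Tuesday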